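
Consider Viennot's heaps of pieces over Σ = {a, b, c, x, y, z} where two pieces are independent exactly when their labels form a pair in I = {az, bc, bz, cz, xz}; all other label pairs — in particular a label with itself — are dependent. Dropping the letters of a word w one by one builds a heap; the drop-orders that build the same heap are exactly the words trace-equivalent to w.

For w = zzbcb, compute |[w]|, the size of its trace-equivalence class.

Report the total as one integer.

piece 0:z — minimal
piece 1:z rests on {0:z}
piece 2:b — minimal
piece 3:c — minimal
piece 4:b rests on {2:b}
minimal pieces: {0:z, 2:b, 3:c}
ways to finish when only these pieces remain (= sum over removing one remaining piece with nothing left below it):
  1 left: {1}→1  {3}→1  {4}→1
  2 left: {0,1}→1  {1,3}→2  {1,4}→2  {2,4}→1  {3,4}→2
  3 left: {0,1,3}→3  {0,1,4}→3  {1,2,4}→3  {1,3,4}→6  {2,3,4}→3
  placing 0:z first → 12 extensions
  placing 2:b first → 12 extensions
  placing 3:c first → 6 extensions
total linear extensions = 30

30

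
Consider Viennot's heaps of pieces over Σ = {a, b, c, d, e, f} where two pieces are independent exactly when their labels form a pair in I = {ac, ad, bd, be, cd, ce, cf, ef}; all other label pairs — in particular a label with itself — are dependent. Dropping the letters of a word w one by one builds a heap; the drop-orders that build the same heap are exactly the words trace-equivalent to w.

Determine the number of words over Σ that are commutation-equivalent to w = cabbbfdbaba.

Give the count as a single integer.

10

piece 0:c — minimal
piece 1:a — minimal
piece 2:b rests on {0:c, 1:a}
piece 3:b rests on {2:b}
piece 4:b rests on {3:b}
piece 5:f rests on {4:b}
piece 6:d rests on {5:f}
piece 7:b rests on {5:f}
piece 8:a rests on {7:b}
piece 9:b rests on {8:a}
piece 10:a rests on {9:b}
minimal pieces: {0:c, 1:a}
ways to finish when only these pieces remain (= sum over removing one remaining piece with nothing left below it):
  1 left: {6}→1  {10}→1
  2 left: {6,10}→2  {9,10}→1
  3 left: {6,9,10}→3  {8,9,10}→1
  4 left: {6,8,9,10}→4  {7,8,9,10}→1
  5 left: {6,7,8,9,10}→5
  6 left: {5,6,7,8,9,10}→5
  7 left: {4,5,6,7,8,9,10}→5
  8 left: {3,4,5,6,7,8,9,10}→5
  9 left: {2,3,4,5,6,7,8,9,10}→5
  placing 0:c first → 5 extensions
  placing 1:a first → 5 extensions
total linear extensions = 10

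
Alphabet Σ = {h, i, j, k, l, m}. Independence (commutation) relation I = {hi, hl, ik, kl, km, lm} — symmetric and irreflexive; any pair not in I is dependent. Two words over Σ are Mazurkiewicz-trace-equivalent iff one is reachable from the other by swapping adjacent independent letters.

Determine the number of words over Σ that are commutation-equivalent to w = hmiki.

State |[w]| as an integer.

#0=h has no predecessor
#1=m depends on [0:h]
#2=i depends on [1:m]
#3=k depends on [0:h]
#4=i depends on [2:i]
sources: [0:h]
N(rest) = Σ N(rest − s) over sources s of rest; N(one piece) = 1:
  size 1 → [3]=1  [4]=1
  size 2 → [2,4]=1  [3,4]=2
  size 3 → [1,2,4]=1  [2,3,4]=3
  first=0(h) contributes 4

4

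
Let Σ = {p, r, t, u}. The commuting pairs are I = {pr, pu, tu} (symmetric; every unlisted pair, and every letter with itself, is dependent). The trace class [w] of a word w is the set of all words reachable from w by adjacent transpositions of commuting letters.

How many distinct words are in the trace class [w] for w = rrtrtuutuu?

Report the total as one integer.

#0=r has no predecessor
#1=r depends on [0:r]
#2=t depends on [1:r]
#3=r depends on [2:t]
#4=t depends on [3:r]
#5=u depends on [3:r]
#6=u depends on [5:u]
#7=t depends on [4:t]
#8=u depends on [6:u]
#9=u depends on [8:u]
sources: [0:r]
N(rest) = Σ N(rest − s) over sources s of rest; N(one piece) = 1:
  size 1 → [7]=1  [9]=1
  size 2 → [4,7]=1  [7,9]=2  [8,9]=1
  size 3 → [4,7,9]=3  [6,8,9]=1  [7,8,9]=3
  size 4 → [4,7,8,9]=6  [5,6,8,9]=1  [6,7,8,9]=4
  size 5 → [4,6,7,8,9]=10  [5,6,7,8,9]=5
  size 6 → [4,5,6,7,8,9]=15
  size 7 → [3,4,5,6,7,8,9]=15
  size 8 → [2,3,4,5,6,7,8,9]=15
  first=0(r) contributes 15

15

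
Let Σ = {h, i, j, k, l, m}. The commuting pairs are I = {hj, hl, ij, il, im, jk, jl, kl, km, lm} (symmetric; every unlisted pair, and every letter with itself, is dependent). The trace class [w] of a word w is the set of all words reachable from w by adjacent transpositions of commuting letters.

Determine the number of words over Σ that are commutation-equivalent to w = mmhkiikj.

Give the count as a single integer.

6

drop 0:m onto floor
drop 1:m onto {0:m}
drop 2:h onto {1:m}
drop 3:k onto {2:h}
drop 4:i onto {3:k}
drop 5:i onto {4:i}
drop 6:k onto {5:i}
drop 7:j onto {1:m}
ground layer = {0:m}
drop-orders for the pieces not yet dropped (sum over which currently-grounded one goes next):
  1 to go: {6} 1  {7} 1
  2 to go: {5,6} 1  {6,7} 2
  3 to go: {4,5,6} 1  {5,6,7} 3
  4 to go: {3,4,5,6} 1  {4,5,6,7} 4
  5 to go: {2,3,4,5,6} 1  {3,4,5,6,7} 5
  6 to go: {2,3,4,5,6,7} 6
  if 0:m drops first: 6 orders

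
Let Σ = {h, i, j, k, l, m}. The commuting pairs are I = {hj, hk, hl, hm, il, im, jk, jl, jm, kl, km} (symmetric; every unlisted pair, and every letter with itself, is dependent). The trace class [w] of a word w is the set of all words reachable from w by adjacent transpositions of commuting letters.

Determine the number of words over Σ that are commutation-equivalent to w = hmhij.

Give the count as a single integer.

drop 0:h onto floor
drop 1:m onto floor
drop 2:h onto {0:h}
drop 3:i onto {2:h}
drop 4:j onto {3:i}
ground layer = {0:h, 1:m}
drop-orders for the pieces not yet dropped (sum over which currently-grounded one goes next):
  1 to go: {1} 1  {4} 1
  2 to go: {1,4} 2  {3,4} 1
  3 to go: {1,3,4} 3  {2,3,4} 1
  if 0:h drops first: 4 orders
  if 1:m drops first: 1 orders
heap linearizations: 5

5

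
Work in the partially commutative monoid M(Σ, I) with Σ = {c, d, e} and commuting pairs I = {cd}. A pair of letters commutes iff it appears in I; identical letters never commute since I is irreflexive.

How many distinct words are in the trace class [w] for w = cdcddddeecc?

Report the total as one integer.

drop 0:c onto floor
drop 1:d onto floor
drop 2:c onto {0:c}
drop 3:d onto {1:d}
drop 4:d onto {3:d}
drop 5:d onto {4:d}
drop 6:d onto {5:d}
drop 7:e onto {2:c, 6:d}
drop 8:e onto {7:e}
drop 9:c onto {8:e}
drop 10:c onto {9:c}
ground layer = {0:c, 1:d}
drop-orders for the pieces not yet dropped (sum over which currently-grounded one goes next):
  1 to go: {10} 1
  2 to go: {9,10} 1
  3 to go: {8,9,10} 1
  4 to go: {7,8,9,10} 1
  5 to go: {2,7,8,9,10} 1  {6,7,8,9,10} 1
  6 to go: {0,2,7,8,9,10} 1  {2,6,7,8,9,10} 2  {5,6,7,8,9,10} 1
  7 to go: {0,2,6,7,8,9,10} 3  {2,5,6,7,8,9,10} 3  {4,5,6,7,8,9,10} 1
  8 to go: {0,2,5,6,7,8,9,10} 6  {2,4,5,6,7,8,9,10} 4  {3,4,5,6,7,8,9,10} 1
  9 to go: {0,2,4,5,6,7,8,9,10} 10  {1,3,4,5,6,7,8,9,10} 1  {2,3,4,5,6,7,8,9,10} 5
  if 0:c drops first: 6 orders
  if 1:d drops first: 15 orders
heap linearizations: 21

21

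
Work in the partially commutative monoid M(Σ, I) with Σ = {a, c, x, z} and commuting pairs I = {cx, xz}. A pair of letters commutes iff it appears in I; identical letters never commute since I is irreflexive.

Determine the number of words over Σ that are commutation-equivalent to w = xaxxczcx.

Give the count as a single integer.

20

0(x) covers ∅
1(a) covers 0:x
2(x) covers 1:a
3(x) covers 2:x
4(c) covers 1:a
5(z) covers 4:c
6(c) covers 5:z
7(x) covers 3:x
floor of heap: 0:x
completions by unplaced set U, small U first (add the entries for U minus each lowest piece of U):
  |U|=1: {6}:1  {7}:1
  |U|=2: {3,7}:1  {5,6}:1  {6,7}:2
  |U|=3: {2,3,7}:1  {3,6,7}:3  {4,5,6}:1  {5,6,7}:3
  |U|=4: {2,3,6,7}:4  {3,5,6,7}:6  {4,5,6,7}:4
  |U|=5: {2,3,5,6,7}:10  {3,4,5,6,7}:10
  |U|=6: {2,3,4,5,6,7}:20
  start at 0(x): 20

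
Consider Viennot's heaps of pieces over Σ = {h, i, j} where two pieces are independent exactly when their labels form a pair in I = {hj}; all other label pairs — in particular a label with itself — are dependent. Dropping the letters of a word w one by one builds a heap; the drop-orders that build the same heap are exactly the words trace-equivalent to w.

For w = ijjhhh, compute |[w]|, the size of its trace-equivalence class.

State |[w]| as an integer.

piece 0:i — minimal
piece 1:j rests on {0:i}
piece 2:j rests on {1:j}
piece 3:h rests on {0:i}
piece 4:h rests on {3:h}
piece 5:h rests on {4:h}
minimal pieces: {0:i}
ways to finish when only these pieces remain (= sum over removing one remaining piece with nothing left below it):
  1 left: {2}→1  {5}→1
  2 left: {1,2}→1  {2,5}→2  {4,5}→1
  3 left: {1,2,5}→3  {2,4,5}→3  {3,4,5}→1
  4 left: {1,2,4,5}→6  {2,3,4,5}→4
  placing 0:i first → 10 extensions

10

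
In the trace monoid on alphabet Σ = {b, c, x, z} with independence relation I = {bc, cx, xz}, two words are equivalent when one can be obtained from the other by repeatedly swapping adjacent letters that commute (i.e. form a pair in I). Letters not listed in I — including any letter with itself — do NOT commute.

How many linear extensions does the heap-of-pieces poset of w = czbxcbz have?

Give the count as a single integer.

0(c) covers ∅
1(z) covers 0:c
2(b) covers 1:z
3(x) covers 2:b
4(c) covers 1:z
5(b) covers 3:x
6(z) covers 4:c, 5:b
floor of heap: 0:c
completions by unplaced set U, small U first (add the entries for U minus each lowest piece of U):
  |U|=1: {6}:1
  |U|=2: {4,6}:1  {5,6}:1
  |U|=3: {3,5,6}:1  {4,5,6}:2
  |U|=4: {2,3,5,6}:1  {3,4,5,6}:3
  |U|=5: {2,3,4,5,6}:4
  start at 0(c): 4

4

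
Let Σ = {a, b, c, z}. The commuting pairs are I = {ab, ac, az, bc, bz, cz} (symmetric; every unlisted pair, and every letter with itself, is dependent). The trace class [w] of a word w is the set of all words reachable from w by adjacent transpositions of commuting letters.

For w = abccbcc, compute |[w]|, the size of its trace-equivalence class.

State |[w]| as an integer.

piece 0:a — minimal
piece 1:b — minimal
piece 2:c — minimal
piece 3:c rests on {2:c}
piece 4:b rests on {1:b}
piece 5:c rests on {3:c}
piece 6:c rests on {5:c}
minimal pieces: {0:a, 1:b, 2:c}
ways to finish when only these pieces remain (= sum over removing one remaining piece with nothing left below it):
  1 left: {0}→1  {4}→1  {6}→1
  2 left: {0,4}→2  {0,6}→2  {1,4}→1  {4,6}→2  {5,6}→1
  3 left: {0,1,4}→3  {0,4,6}→6  {0,5,6}→3  {1,4,6}→3  {3,5,6}→1  {4,5,6}→3
  4 left: {0,1,4,6}→12  {0,3,5,6}→4  {0,4,5,6}→12  {1,4,5,6}→6  {2,3,5,6}→1  {3,4,5,6}→4
  5 left: {0,1,4,5,6}→30  {0,2,3,5,6}→5  {0,3,4,5,6}→20  {1,3,4,5,6}→10  {2,3,4,5,6}→5
  placing 0:a first → 15 extensions
  placing 1:b first → 30 extensions
  placing 2:c first → 60 extensions
total linear extensions = 105

105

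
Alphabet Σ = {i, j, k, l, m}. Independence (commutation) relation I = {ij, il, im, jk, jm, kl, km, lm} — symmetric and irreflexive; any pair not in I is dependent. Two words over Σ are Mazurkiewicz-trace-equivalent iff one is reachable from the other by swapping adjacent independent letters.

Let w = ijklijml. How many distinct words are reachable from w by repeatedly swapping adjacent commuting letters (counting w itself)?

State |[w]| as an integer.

280

#0=i has no predecessor
#1=j has no predecessor
#2=k depends on [0:i]
#3=l depends on [1:j]
#4=i depends on [2:k]
#5=j depends on [3:l]
#6=m has no predecessor
#7=l depends on [5:j]
sources: [0:i, 1:j, 6:m]
N(rest) = Σ N(rest − s) over sources s of rest; N(one piece) = 1:
  size 1 → [4]=1  [6]=1  [7]=1
  size 2 → [2,4]=1  [4,6]=2  [4,7]=2  [5,7]=1  [6,7]=2
  size 3 → [0,2,4]=1  [2,4,6]=3  [2,4,7]=3  [3,5,7]=1  [4,5,7]=3  [4,6,7]=6  [5,6,7]=3
  size 4 → [0,2,4,6]=4  [0,2,4,7]=4  [1,3,5,7]=1  [2,4,5,7]=6  [2,4,6,7]=12  [3,4,5,7]=4  [3,5,6,7]=4  [4,5,6,7]=12
  size 5 → [0,2,4,5,7]=10  [0,2,4,6,7]=20  [1,3,4,5,7]=5  [1,3,5,6,7]=5  [2,3,4,5,7]=10  [2,4,5,6,7]=30  [3,4,5,6,7]=20
  size 6 → [0,2,3,4,5,7]=20  [0,2,4,5,6,7]=60  [1,2,3,4,5,7]=15  [1,3,4,5,6,7]=30  [2,3,4,5,6,7]=60
  first=0(i) contributes 105
  first=1(j) contributes 140
  first=6(m) contributes 35
|[w]| = 280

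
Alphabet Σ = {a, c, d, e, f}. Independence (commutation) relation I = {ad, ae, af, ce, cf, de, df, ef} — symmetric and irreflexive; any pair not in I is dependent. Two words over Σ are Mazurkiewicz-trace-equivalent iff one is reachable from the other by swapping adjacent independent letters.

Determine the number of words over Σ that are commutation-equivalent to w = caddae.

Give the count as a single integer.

#0=c has no predecessor
#1=a depends on [0:c]
#2=d depends on [0:c]
#3=d depends on [2:d]
#4=a depends on [1:a]
#5=e has no predecessor
sources: [0:c, 5:e]
N(rest) = Σ N(rest − s) over sources s of rest; N(one piece) = 1:
  size 1 → [3]=1  [4]=1  [5]=1
  size 2 → [1,4]=1  [2,3]=1  [3,4]=2  [3,5]=2  [4,5]=2
  size 3 → [1,3,4]=3  [1,4,5]=3  [2,3,4]=3  [2,3,5]=3  [3,4,5]=6
  size 4 → [1,2,3,4]=6  [1,3,4,5]=12  [2,3,4,5]=12
  first=0(c) contributes 30
  first=5(e) contributes 6
|[w]| = 36

36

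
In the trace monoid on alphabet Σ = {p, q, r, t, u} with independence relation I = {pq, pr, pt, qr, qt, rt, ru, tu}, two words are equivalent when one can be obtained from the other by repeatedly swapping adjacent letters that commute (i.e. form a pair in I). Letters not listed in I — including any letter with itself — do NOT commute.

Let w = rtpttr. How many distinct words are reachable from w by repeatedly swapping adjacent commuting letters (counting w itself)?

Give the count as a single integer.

60

0(r) covers ∅
1(t) covers ∅
2(p) covers ∅
3(t) covers 1:t
4(t) covers 3:t
5(r) covers 0:r
floor of heap: 0:r, 1:t, 2:p
completions by unplaced set U, small U first (add the entries for U minus each lowest piece of U):
  |U|=1: {2}:1  {4}:1  {5}:1
  |U|=2: {0,5}:1  {2,4}:2  {2,5}:2  {3,4}:1  {4,5}:2
  |U|=3: {0,2,5}:3  {0,4,5}:3  {1,3,4}:1  {2,3,4}:3  {2,4,5}:6  {3,4,5}:3
  |U|=4: {0,2,4,5}:12  {0,3,4,5}:6  {1,2,3,4}:4  {1,3,4,5}:4  {2,3,4,5}:12
  start at 0(r): 20
  start at 1(t): 30
  start at 2(p): 10
sum over floor = 60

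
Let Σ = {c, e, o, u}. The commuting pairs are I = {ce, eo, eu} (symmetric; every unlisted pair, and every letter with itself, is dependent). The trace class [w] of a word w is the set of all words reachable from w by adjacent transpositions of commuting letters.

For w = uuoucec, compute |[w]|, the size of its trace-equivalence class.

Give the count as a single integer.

0(u) covers ∅
1(u) covers 0:u
2(o) covers 1:u
3(u) covers 2:o
4(c) covers 3:u
5(e) covers ∅
6(c) covers 4:c
floor of heap: 0:u, 5:e
completions by unplaced set U, small U first (add the entries for U minus each lowest piece of U):
  |U|=1: {5}:1  {6}:1
  |U|=2: {4,6}:1  {5,6}:2
  |U|=3: {3,4,6}:1  {4,5,6}:3
  |U|=4: {2,3,4,6}:1  {3,4,5,6}:4
  |U|=5: {1,2,3,4,6}:1  {2,3,4,5,6}:5
  start at 0(u): 6
  start at 5(e): 1
sum over floor = 7

7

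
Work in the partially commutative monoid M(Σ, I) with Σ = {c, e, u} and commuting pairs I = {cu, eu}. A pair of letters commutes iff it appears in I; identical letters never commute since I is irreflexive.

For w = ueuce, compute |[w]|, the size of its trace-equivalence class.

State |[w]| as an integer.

#0=u has no predecessor
#1=e has no predecessor
#2=u depends on [0:u]
#3=c depends on [1:e]
#4=e depends on [3:c]
sources: [0:u, 1:e]
N(rest) = Σ N(rest − s) over sources s of rest; N(one piece) = 1:
  size 1 → [2]=1  [4]=1
  size 2 → [0,2]=1  [2,4]=2  [3,4]=1
  size 3 → [0,2,4]=3  [1,3,4]=1  [2,3,4]=3
  first=0(u) contributes 4
  first=1(e) contributes 6
|[w]| = 10

10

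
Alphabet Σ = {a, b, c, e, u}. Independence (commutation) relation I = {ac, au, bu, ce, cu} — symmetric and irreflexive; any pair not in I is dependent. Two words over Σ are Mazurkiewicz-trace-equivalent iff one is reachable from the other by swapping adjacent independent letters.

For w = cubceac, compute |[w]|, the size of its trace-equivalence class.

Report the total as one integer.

#0=c has no predecessor
#1=u has no predecessor
#2=b depends on [0:c]
#3=c depends on [2:b]
#4=e depends on [1:u, 2:b]
#5=a depends on [4:e]
#6=c depends on [3:c]
sources: [0:c, 1:u]
N(rest) = Σ N(rest − s) over sources s of rest; N(one piece) = 1:
  size 1 → [5]=1  [6]=1
  size 2 → [3,6]=1  [4,5]=1  [5,6]=2
  size 3 → [1,4,5]=1  [3,5,6]=3  [4,5,6]=3
  size 4 → [1,4,5,6]=4  [3,4,5,6]=6
  size 5 → [1,3,4,5,6]=10  [2,3,4,5,6]=6
  first=0(c) contributes 16
  first=1(u) contributes 6
|[w]| = 22

22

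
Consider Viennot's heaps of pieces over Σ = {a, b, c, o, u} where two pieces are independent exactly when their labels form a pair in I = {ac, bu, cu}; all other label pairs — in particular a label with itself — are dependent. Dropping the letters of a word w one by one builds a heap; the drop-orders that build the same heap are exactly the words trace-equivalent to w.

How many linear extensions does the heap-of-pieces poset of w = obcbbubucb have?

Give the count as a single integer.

#0=o has no predecessor
#1=b depends on [0:o]
#2=c depends on [1:b]
#3=b depends on [2:c]
#4=b depends on [3:b]
#5=u depends on [0:o]
#6=b depends on [4:b]
#7=u depends on [5:u]
#8=c depends on [6:b]
#9=b depends on [8:c]
sources: [0:o]
N(rest) = Σ N(rest − s) over sources s of rest; N(one piece) = 1:
  size 1 → [7]=1  [9]=1
  size 2 → [5,7]=1  [7,9]=2  [8,9]=1
  size 3 → [5,7,9]=3  [6,8,9]=1  [7,8,9]=3
  size 4 → [4,6,8,9]=1  [5,7,8,9]=6  [6,7,8,9]=4
  size 5 → [3,4,6,8,9]=1  [4,6,7,8,9]=5  [5,6,7,8,9]=10
  size 6 → [2,3,4,6,8,9]=1  [3,4,6,7,8,9]=6  [4,5,6,7,8,9]=15
  size 7 → [1,2,3,4,6,8,9]=1  [2,3,4,6,7,8,9]=7  [3,4,5,6,7,8,9]=21
  size 8 → [1,2,3,4,6,7,8,9]=8  [2,3,4,5,6,7,8,9]=28
  first=0(o) contributes 36

36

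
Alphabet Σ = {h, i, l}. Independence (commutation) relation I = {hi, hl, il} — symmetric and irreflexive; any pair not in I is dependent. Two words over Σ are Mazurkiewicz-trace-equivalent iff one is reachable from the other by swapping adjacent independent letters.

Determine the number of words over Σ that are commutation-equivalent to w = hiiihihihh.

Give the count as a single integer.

#0=h has no predecessor
#1=i has no predecessor
#2=i depends on [1:i]
#3=i depends on [2:i]
#4=h depends on [0:h]
#5=i depends on [3:i]
#6=h depends on [4:h]
#7=i depends on [5:i]
#8=h depends on [6:h]
#9=h depends on [8:h]
sources: [0:h, 1:i]
N(rest) = Σ N(rest − s) over sources s of rest; N(one piece) = 1:
  size 1 → [7]=1  [9]=1
  size 2 → [5,7]=1  [7,9]=2  [8,9]=1
  size 3 → [3,5,7]=1  [5,7,9]=3  [6,8,9]=1  [7,8,9]=3
  size 4 → [2,3,5,7]=1  [3,5,7,9]=4  [4,6,8,9]=1  [5,7,8,9]=6  [6,7,8,9]=4
  size 5 → [0,4,6,8,9]=1  [1,2,3,5,7]=1  [2,3,5,7,9]=5  [3,5,7,8,9]=10  [4,6,7,8,9]=5  [5,6,7,8,9]=10
  size 6 → [0,4,6,7,8,9]=6  [1,2,3,5,7,9]=6  [2,3,5,7,8,9]=15  [3,5,6,7,8,9]=20  [4,5,6,7,8,9]=15
  size 7 → [0,4,5,6,7,8,9]=21  [1,2,3,5,7,8,9]=21  [2,3,5,6,7,8,9]=35  [3,4,5,6,7,8,9]=35
  size 8 → [0,3,4,5,6,7,8,9]=56  [1,2,3,5,6,7,8,9]=56  [2,3,4,5,6,7,8,9]=70
  first=0(h) contributes 126
  first=1(i) contributes 126
|[w]| = 252

252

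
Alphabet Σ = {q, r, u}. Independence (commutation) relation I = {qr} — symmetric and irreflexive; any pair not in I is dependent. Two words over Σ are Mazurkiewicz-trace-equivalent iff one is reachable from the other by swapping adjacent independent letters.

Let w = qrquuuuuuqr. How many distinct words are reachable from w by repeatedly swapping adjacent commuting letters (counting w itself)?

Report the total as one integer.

6

piece 0:q — minimal
piece 1:r — minimal
piece 2:q rests on {0:q}
piece 3:u rests on {1:r, 2:q}
piece 4:u rests on {3:u}
piece 5:u rests on {4:u}
piece 6:u rests on {5:u}
piece 7:u rests on {6:u}
piece 8:u rests on {7:u}
piece 9:q rests on {8:u}
piece 10:r rests on {8:u}
minimal pieces: {0:q, 1:r}
ways to finish when only these pieces remain (= sum over removing one remaining piece with nothing left below it):
  1 left: {9}→1  {10}→1
  2 left: {9,10}→2
  3 left: {8,9,10}→2
  4 left: {7,8,9,10}→2
  5 left: {6,7,8,9,10}→2
  6 left: {5,6,7,8,9,10}→2
  7 left: {4,5,6,7,8,9,10}→2
  8 left: {3,4,5,6,7,8,9,10}→2
  9 left: {1,3,4,5,6,7,8,9,10}→2  {2,3,4,5,6,7,8,9,10}→2
  placing 0:q first → 4 extensions
  placing 1:r first → 2 extensions
total linear extensions = 6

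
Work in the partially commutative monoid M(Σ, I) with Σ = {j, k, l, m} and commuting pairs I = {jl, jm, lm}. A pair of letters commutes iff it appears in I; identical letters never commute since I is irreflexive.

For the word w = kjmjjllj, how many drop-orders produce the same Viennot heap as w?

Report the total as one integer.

piece 0:k — minimal
piece 1:j rests on {0:k}
piece 2:m rests on {0:k}
piece 3:j rests on {1:j}
piece 4:j rests on {3:j}
piece 5:l rests on {0:k}
piece 6:l rests on {5:l}
piece 7:j rests on {4:j}
minimal pieces: {0:k}
ways to finish when only these pieces remain (= sum over removing one remaining piece with nothing left below it):
  1 left: {2}→1  {6}→1  {7}→1
  2 left: {2,6}→2  {2,7}→2  {4,7}→1  {5,6}→1  {6,7}→2
  3 left: {2,4,7}→3  {2,5,6}→3  {2,6,7}→6  {3,4,7}→1  {4,6,7}→3  {5,6,7}→3
  4 left: {1,3,4,7}→1  {2,3,4,7}→4  {2,4,6,7}→12  {2,5,6,7}→12  {3,4,6,7}→4  {4,5,6,7}→6
  5 left: {1,2,3,4,7}→5  {1,3,4,6,7}→5  {2,3,4,6,7}→20  {2,4,5,6,7}→30  {3,4,5,6,7}→10
  6 left: {1,2,3,4,6,7}→30  {1,3,4,5,6,7}→15  {2,3,4,5,6,7}→60
  placing 0:k first → 105 extensions

105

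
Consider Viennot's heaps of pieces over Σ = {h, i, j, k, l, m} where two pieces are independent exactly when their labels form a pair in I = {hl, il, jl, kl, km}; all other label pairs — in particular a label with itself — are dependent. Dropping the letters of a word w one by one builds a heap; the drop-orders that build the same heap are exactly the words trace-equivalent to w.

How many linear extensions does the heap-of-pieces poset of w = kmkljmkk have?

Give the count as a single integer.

0(k) covers ∅
1(m) covers ∅
2(k) covers 0:k
3(l) covers 1:m
4(j) covers 1:m, 2:k
5(m) covers 3:l, 4:j
6(k) covers 4:j
7(k) covers 6:k
floor of heap: 0:k, 1:m
completions by unplaced set U, small U first (add the entries for U minus each lowest piece of U):
  |U|=1: {5}:1  {7}:1
  |U|=2: {3,5}:1  {5,7}:2  {6,7}:1
  |U|=3: {3,5,7}:3  {5,6,7}:3
  |U|=4: {3,5,6,7}:6  {4,5,6,7}:3
  |U|=5: {2,4,5,6,7}:3  {3,4,5,6,7}:9
  |U|=6: {0,2,4,5,6,7}:3  {1,3,4,5,6,7}:9  {2,3,4,5,6,7}:12
  start at 0(k): 21
  start at 1(m): 15
sum over floor = 36

36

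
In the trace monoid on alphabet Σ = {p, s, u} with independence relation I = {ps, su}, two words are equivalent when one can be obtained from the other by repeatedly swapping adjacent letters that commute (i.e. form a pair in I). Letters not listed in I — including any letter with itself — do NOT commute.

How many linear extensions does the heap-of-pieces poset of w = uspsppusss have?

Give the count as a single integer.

piece 0:u — minimal
piece 1:s — minimal
piece 2:p rests on {0:u}
piece 3:s rests on {1:s}
piece 4:p rests on {2:p}
piece 5:p rests on {4:p}
piece 6:u rests on {5:p}
piece 7:s rests on {3:s}
piece 8:s rests on {7:s}
piece 9:s rests on {8:s}
minimal pieces: {0:u, 1:s}
ways to finish when only these pieces remain (= sum over removing one remaining piece with nothing left below it):
  1 left: {6}→1  {9}→1
  2 left: {5,6}→1  {6,9}→2  {8,9}→1
  3 left: {4,5,6}→1  {5,6,9}→3  {6,8,9}→3  {7,8,9}→1
  4 left: {2,4,5,6}→1  {3,7,8,9}→1  {4,5,6,9}→4  {5,6,8,9}→6  {6,7,8,9}→4
  5 left: {0,2,4,5,6}→1  {1,3,7,8,9}→1  {2,4,5,6,9}→5  {3,6,7,8,9}→5  {4,5,6,8,9}→10  {5,6,7,8,9}→10
  6 left: {0,2,4,5,6,9}→6  {1,3,6,7,8,9}→6  {2,4,5,6,8,9}→15  {3,5,6,7,8,9}→15  {4,5,6,7,8,9}→20
  7 left: {0,2,4,5,6,8,9}→21  {1,3,5,6,7,8,9}→21  {2,4,5,6,7,8,9}→35  {3,4,5,6,7,8,9}→35
  8 left: {0,2,4,5,6,7,8,9}→56  {1,3,4,5,6,7,8,9}→56  {2,3,4,5,6,7,8,9}→70
  placing 0:u first → 126 extensions
  placing 1:s first → 126 extensions
total linear extensions = 252

252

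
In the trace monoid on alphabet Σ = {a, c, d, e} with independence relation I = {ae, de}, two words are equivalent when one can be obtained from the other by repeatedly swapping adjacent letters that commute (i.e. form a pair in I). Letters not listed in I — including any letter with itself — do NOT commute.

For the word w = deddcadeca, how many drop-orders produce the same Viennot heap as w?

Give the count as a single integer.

drop 0:d onto floor
drop 1:e onto floor
drop 2:d onto {0:d}
drop 3:d onto {2:d}
drop 4:c onto {1:e, 3:d}
drop 5:a onto {4:c}
drop 6:d onto {5:a}
drop 7:e onto {4:c}
drop 8:c onto {6:d, 7:e}
drop 9:a onto {8:c}
ground layer = {0:d, 1:e}
drop-orders for the pieces not yet dropped (sum over which currently-grounded one goes next):
  1 to go: {9} 1
  2 to go: {8,9} 1
  3 to go: {6,8,9} 1  {7,8,9} 1
  4 to go: {5,6,8,9} 1  {6,7,8,9} 2
  5 to go: {5,6,7,8,9} 3
  6 to go: {4,5,6,7,8,9} 3
  7 to go: {1,4,5,6,7,8,9} 3  {3,4,5,6,7,8,9} 3
  8 to go: {1,3,4,5,6,7,8,9} 6  {2,3,4,5,6,7,8,9} 3
  if 0:d drops first: 9 orders
  if 1:e drops first: 3 orders
heap linearizations: 12

12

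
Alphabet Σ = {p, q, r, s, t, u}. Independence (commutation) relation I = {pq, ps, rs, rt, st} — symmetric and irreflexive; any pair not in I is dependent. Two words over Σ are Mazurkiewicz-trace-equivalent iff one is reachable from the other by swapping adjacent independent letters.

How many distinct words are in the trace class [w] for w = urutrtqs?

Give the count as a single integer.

piece 0:u — minimal
piece 1:r rests on {0:u}
piece 2:u rests on {1:r}
piece 3:t rests on {2:u}
piece 4:r rests on {2:u}
piece 5:t rests on {3:t}
piece 6:q rests on {4:r, 5:t}
piece 7:s rests on {6:q}
minimal pieces: {0:u}
ways to finish when only these pieces remain (= sum over removing one remaining piece with nothing left below it):
  1 left: {7}→1
  2 left: {6,7}→1
  3 left: {4,6,7}→1  {5,6,7}→1
  4 left: {3,5,6,7}→1  {4,5,6,7}→2
  5 left: {3,4,5,6,7}→3
  6 left: {2,3,4,5,6,7}→3
  placing 0:u first → 3 extensions

3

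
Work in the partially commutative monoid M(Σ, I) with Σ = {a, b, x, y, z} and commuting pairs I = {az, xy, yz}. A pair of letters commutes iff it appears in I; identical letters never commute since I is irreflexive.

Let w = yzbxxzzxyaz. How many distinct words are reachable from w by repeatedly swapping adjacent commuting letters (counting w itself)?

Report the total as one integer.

26

0(y) covers ∅
1(z) covers ∅
2(b) covers 0:y, 1:z
3(x) covers 2:b
4(x) covers 3:x
5(z) covers 4:x
6(z) covers 5:z
7(x) covers 6:z
8(y) covers 2:b
9(a) covers 7:x, 8:y
10(z) covers 7:x
floor of heap: 0:y, 1:z
completions by unplaced set U, small U first (add the entries for U minus each lowest piece of U):
  |U|=1: {9}:1  {10}:1
  |U|=2: {8,9}:1  {9,10}:2
  |U|=3: {7,9,10}:2  {8,9,10}:3
  |U|=4: {6,7,9,10}:2  {7,8,9,10}:5
  |U|=5: {5,6,7,9,10}:2  {6,7,8,9,10}:7
  |U|=6: {4,5,6,7,9,10}:2  {5,6,7,8,9,10}:9
  |U|=7: {3,4,5,6,7,9,10}:2  {4,5,6,7,8,9,10}:11
  |U|=8: {3,4,5,6,7,8,9,10}:13
  |U|=9: {2,3,4,5,6,7,8,9,10}:13
  start at 0(y): 13
  start at 1(z): 13
sum over floor = 26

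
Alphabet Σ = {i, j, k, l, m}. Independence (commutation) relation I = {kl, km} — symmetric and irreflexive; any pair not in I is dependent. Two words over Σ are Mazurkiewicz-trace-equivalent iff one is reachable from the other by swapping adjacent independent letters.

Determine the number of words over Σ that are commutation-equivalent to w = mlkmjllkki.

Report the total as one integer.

piece 0:m — minimal
piece 1:l rests on {0:m}
piece 2:k — minimal
piece 3:m rests on {1:l}
piece 4:j rests on {2:k, 3:m}
piece 5:l rests on {4:j}
piece 6:l rests on {5:l}
piece 7:k rests on {4:j}
piece 8:k rests on {7:k}
piece 9:i rests on {6:l, 8:k}
minimal pieces: {0:m, 2:k}
ways to finish when only these pieces remain (= sum over removing one remaining piece with nothing left below it):
  1 left: {9}→1
  2 left: {6,9}→1  {8,9}→1
  3 left: {5,6,9}→1  {6,8,9}→2  {7,8,9}→1
  4 left: {5,6,8,9}→3  {6,7,8,9}→3
  5 left: {5,6,7,8,9}→6
  6 left: {4,5,6,7,8,9}→6
  7 left: {2,4,5,6,7,8,9}→6  {3,4,5,6,7,8,9}→6
  8 left: {1,3,4,5,6,7,8,9}→6  {2,3,4,5,6,7,8,9}→12
  placing 0:m first → 18 extensions
  placing 2:k first → 6 extensions
total linear extensions = 24

24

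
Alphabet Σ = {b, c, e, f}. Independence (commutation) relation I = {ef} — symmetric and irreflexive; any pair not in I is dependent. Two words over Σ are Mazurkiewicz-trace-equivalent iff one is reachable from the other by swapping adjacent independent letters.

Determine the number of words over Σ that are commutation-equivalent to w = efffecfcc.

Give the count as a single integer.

piece 0:e — minimal
piece 1:f — minimal
piece 2:f rests on {1:f}
piece 3:f rests on {2:f}
piece 4:e rests on {0:e}
piece 5:c rests on {3:f, 4:e}
piece 6:f rests on {5:c}
piece 7:c rests on {6:f}
piece 8:c rests on {7:c}
minimal pieces: {0:e, 1:f}
ways to finish when only these pieces remain (= sum over removing one remaining piece with nothing left below it):
  1 left: {8}→1
  2 left: {7,8}→1
  3 left: {6,7,8}→1
  4 left: {5,6,7,8}→1
  5 left: {3,5,6,7,8}→1  {4,5,6,7,8}→1
  6 left: {0,4,5,6,7,8}→1  {2,3,5,6,7,8}→1  {3,4,5,6,7,8}→2
  7 left: {0,3,4,5,6,7,8}→3  {1,2,3,5,6,7,8}→1  {2,3,4,5,6,7,8}→3
  placing 0:e first → 4 extensions
  placing 1:f first → 6 extensions
total linear extensions = 10

10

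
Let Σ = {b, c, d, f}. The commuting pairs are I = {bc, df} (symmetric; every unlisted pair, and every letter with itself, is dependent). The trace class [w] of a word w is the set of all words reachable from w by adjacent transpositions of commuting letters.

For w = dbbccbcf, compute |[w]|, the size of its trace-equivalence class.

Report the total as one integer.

20

drop 0:d onto floor
drop 1:b onto {0:d}
drop 2:b onto {1:b}
drop 3:c onto {0:d}
drop 4:c onto {3:c}
drop 5:b onto {2:b}
drop 6:c onto {4:c}
drop 7:f onto {5:b, 6:c}
ground layer = {0:d}
drop-orders for the pieces not yet dropped (sum over which currently-grounded one goes next):
  1 to go: {7} 1
  2 to go: {5,7} 1  {6,7} 1
  3 to go: {2,5,7} 1  {4,6,7} 1  {5,6,7} 2
  4 to go: {1,2,5,7} 1  {2,5,6,7} 3  {3,4,6,7} 1  {4,5,6,7} 3
  5 to go: {1,2,5,6,7} 4  {2,4,5,6,7} 6  {3,4,5,6,7} 4
  6 to go: {1,2,4,5,6,7} 10  {2,3,4,5,6,7} 10
  if 0:d drops first: 20 orders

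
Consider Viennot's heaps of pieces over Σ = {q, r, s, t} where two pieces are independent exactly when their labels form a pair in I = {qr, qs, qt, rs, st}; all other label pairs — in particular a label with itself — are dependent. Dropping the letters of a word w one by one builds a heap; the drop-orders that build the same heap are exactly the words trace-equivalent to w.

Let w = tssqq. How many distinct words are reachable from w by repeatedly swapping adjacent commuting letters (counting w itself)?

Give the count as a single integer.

piece 0:t — minimal
piece 1:s — minimal
piece 2:s rests on {1:s}
piece 3:q — minimal
piece 4:q rests on {3:q}
minimal pieces: {0:t, 1:s, 3:q}
ways to finish when only these pieces remain (= sum over removing one remaining piece with nothing left below it):
  1 left: {0}→1  {2}→1  {4}→1
  2 left: {0,2}→2  {0,4}→2  {1,2}→1  {2,4}→2  {3,4}→1
  3 left: {0,1,2}→3  {0,2,4}→6  {0,3,4}→3  {1,2,4}→3  {2,3,4}→3
  placing 0:t first → 6 extensions
  placing 1:s first → 12 extensions
  placing 3:q first → 12 extensions
total linear extensions = 30

30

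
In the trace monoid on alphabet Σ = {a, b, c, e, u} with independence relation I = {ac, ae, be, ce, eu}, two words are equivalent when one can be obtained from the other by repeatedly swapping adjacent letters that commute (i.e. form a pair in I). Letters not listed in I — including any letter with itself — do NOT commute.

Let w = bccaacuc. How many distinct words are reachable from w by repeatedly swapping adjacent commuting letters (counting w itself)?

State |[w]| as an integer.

drop 0:b onto floor
drop 1:c onto {0:b}
drop 2:c onto {1:c}
drop 3:a onto {0:b}
drop 4:a onto {3:a}
drop 5:c onto {2:c}
drop 6:u onto {4:a, 5:c}
drop 7:c onto {6:u}
ground layer = {0:b}
drop-orders for the pieces not yet dropped (sum over which currently-grounded one goes next):
  1 to go: {7} 1
  2 to go: {6,7} 1
  3 to go: {4,6,7} 1  {5,6,7} 1
  4 to go: {2,5,6,7} 1  {3,4,6,7} 1  {4,5,6,7} 2
  5 to go: {1,2,5,6,7} 1  {2,4,5,6,7} 3  {3,4,5,6,7} 3
  6 to go: {1,2,4,5,6,7} 4  {2,3,4,5,6,7} 6
  if 0:b drops first: 10 orders

10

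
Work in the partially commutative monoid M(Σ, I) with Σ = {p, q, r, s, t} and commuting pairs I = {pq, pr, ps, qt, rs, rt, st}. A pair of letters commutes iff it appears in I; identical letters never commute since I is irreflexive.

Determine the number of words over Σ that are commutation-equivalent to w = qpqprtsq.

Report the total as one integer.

#0=q has no predecessor
#1=p has no predecessor
#2=q depends on [0:q]
#3=p depends on [1:p]
#4=r depends on [2:q]
#5=t depends on [3:p]
#6=s depends on [2:q]
#7=q depends on [4:r, 6:s]
sources: [0:q, 1:p]
N(rest) = Σ N(rest − s) over sources s of rest; N(one piece) = 1:
  size 1 → [5]=1  [7]=1
  size 2 → [3,5]=1  [4,7]=1  [5,7]=2  [6,7]=1
  size 3 → [1,3,5]=1  [3,5,7]=3  [4,5,7]=3  [4,6,7]=2  [5,6,7]=3
  size 4 → [1,3,5,7]=4  [2,4,6,7]=2  [3,4,5,7]=6  [3,5,6,7]=6  [4,5,6,7]=8
  size 5 → [0,2,4,6,7]=2  [1,3,4,5,7]=10  [1,3,5,6,7]=10  [2,4,5,6,7]=10  [3,4,5,6,7]=20
  size 6 → [0,2,4,5,6,7]=12  [1,3,4,5,6,7]=40  [2,3,4,5,6,7]=30
  first=0(q) contributes 70
  first=1(p) contributes 42
|[w]| = 112

112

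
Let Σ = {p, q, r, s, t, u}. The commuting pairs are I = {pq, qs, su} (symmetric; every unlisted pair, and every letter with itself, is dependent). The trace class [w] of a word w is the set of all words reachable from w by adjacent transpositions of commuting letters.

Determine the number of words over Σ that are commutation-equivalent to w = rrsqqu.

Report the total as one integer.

4

drop 0:r onto floor
drop 1:r onto {0:r}
drop 2:s onto {1:r}
drop 3:q onto {1:r}
drop 4:q onto {3:q}
drop 5:u onto {4:q}
ground layer = {0:r}
drop-orders for the pieces not yet dropped (sum over which currently-grounded one goes next):
  1 to go: {2} 1  {5} 1
  2 to go: {2,5} 2  {4,5} 1
  3 to go: {2,4,5} 3  {3,4,5} 1
  4 to go: {2,3,4,5} 4
  if 0:r drops first: 4 orders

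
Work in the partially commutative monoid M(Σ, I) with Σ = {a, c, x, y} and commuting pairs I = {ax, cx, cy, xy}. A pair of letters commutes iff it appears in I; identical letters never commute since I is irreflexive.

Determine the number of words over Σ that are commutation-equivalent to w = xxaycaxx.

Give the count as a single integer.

piece 0:x — minimal
piece 1:x rests on {0:x}
piece 2:a — minimal
piece 3:y rests on {2:a}
piece 4:c rests on {2:a}
piece 5:a rests on {3:y, 4:c}
piece 6:x rests on {1:x}
piece 7:x rests on {6:x}
minimal pieces: {0:x, 2:a}
ways to finish when only these pieces remain (= sum over removing one remaining piece with nothing left below it):
  1 left: {5}→1  {7}→1
  2 left: {3,5}→1  {4,5}→1  {5,7}→2  {6,7}→1
  3 left: {1,6,7}→1  {3,4,5}→2  {3,5,7}→3  {4,5,7}→3  {5,6,7}→3
  4 left: {0,1,6,7}→1  {1,5,6,7}→4  {2,3,4,5}→2  {3,4,5,7}→8  {3,5,6,7}→6  {4,5,6,7}→6
  5 left: {0,1,5,6,7}→5  {1,3,5,6,7}→10  {1,4,5,6,7}→10  {2,3,4,5,7}→10  {3,4,5,6,7}→20
  6 left: {0,1,3,5,6,7}→15  {0,1,4,5,6,7}→15  {1,3,4,5,6,7}→40  {2,3,4,5,6,7}→30
  placing 0:x first → 70 extensions
  placing 2:a first → 70 extensions
total linear extensions = 140

140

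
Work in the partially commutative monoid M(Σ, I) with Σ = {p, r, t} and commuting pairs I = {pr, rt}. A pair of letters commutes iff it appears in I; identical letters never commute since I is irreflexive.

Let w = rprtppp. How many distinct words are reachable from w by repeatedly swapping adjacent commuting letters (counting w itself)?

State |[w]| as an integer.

0(r) covers ∅
1(p) covers ∅
2(r) covers 0:r
3(t) covers 1:p
4(p) covers 3:t
5(p) covers 4:p
6(p) covers 5:p
floor of heap: 0:r, 1:p
completions by unplaced set U, small U first (add the entries for U minus each lowest piece of U):
  |U|=1: {2}:1  {6}:1
  |U|=2: {0,2}:1  {2,6}:2  {5,6}:1
  |U|=3: {0,2,6}:3  {2,5,6}:3  {4,5,6}:1
  |U|=4: {0,2,5,6}:6  {2,4,5,6}:4  {3,4,5,6}:1
  |U|=5: {0,2,4,5,6}:10  {1,3,4,5,6}:1  {2,3,4,5,6}:5
  start at 0(r): 6
  start at 1(p): 15
sum over floor = 21

21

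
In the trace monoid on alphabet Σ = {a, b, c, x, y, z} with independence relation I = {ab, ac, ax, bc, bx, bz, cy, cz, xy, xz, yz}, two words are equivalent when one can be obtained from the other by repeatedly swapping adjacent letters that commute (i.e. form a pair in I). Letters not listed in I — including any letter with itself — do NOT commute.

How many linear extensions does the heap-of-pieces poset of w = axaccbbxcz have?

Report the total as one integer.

0(a) covers ∅
1(x) covers ∅
2(a) covers 0:a
3(c) covers 1:x
4(c) covers 3:c
5(b) covers ∅
6(b) covers 5:b
7(x) covers 4:c
8(c) covers 7:x
9(z) covers 2:a
floor of heap: 0:a, 1:x, 5:b
completions by unplaced set U, small U first (add the entries for U minus each lowest piece of U):
  |U|=1: {6}:1  {8}:1  {9}:1
  |U|=2: {2,9}:1  {5,6}:1  {6,8}:2  {6,9}:2  {7,8}:1  {8,9}:2
  |U|=3: {0,2,9}:1  {2,6,9}:3  {2,8,9}:3  {4,7,8}:1  {5,6,8}:3  {5,6,9}:3  {6,7,8}:3  {6,8,9}:6  {7,8,9}:3
  |U|=4: {0,2,6,9}:4  {0,2,8,9}:4  {2,5,6,9}:6  {2,6,8,9}:12  {2,7,8,9}:6  {3,4,7,8}:1  {4,6,7,8}:4  {4,7,8,9}:4  {5,6,7,8}:6  {5,6,8,9}:12  {6,7,8,9}:12
  |U|=5: {0,2,5,6,9}:10  {0,2,6,8,9}:20  {0,2,7,8,9}:10  {1,3,4,7,8}:1  {2,4,7,8,9}:10  {2,5,6,8,9}:30  {2,6,7,8,9}:30  {3,4,6,7,8}:5  {3,4,7,8,9}:5  {4,5,6,7,8}:10  {4,6,7,8,9}:20  {5,6,7,8,9}:30
  |U|=6: {0,2,4,7,8,9}:20  {0,2,5,6,8,9}:60  {0,2,6,7,8,9}:60  {1,3,4,6,7,8}:6  {1,3,4,7,8,9}:6  {2,3,4,7,8,9}:15  {2,4,6,7,8,9}:60  {2,5,6,7,8,9}:90  {3,4,5,6,7,8}:15  {3,4,6,7,8,9}:30  {4,5,6,7,8,9}:60
  |U|=7: {0,2,3,4,7,8,9}:35  {0,2,4,6,7,8,9}:140  {0,2,5,6,7,8,9}:210  {1,2,3,4,7,8,9}:21  {1,3,4,5,6,7,8}:21  {1,3,4,6,7,8,9}:42  {2,3,4,6,7,8,9}:105  {2,4,5,6,7,8,9}:210  {3,4,5,6,7,8,9}:105
  |U|=8: {0,1,2,3,4,7,8,9}:56  {0,2,3,4,6,7,8,9}:280  {0,2,4,5,6,7,8,9}:560  {1,2,3,4,6,7,8,9}:168  {1,3,4,5,6,7,8,9}:168  {2,3,4,5,6,7,8,9}:420
  start at 0(a): 756
  start at 1(x): 1260
  start at 5(b): 504
sum over floor = 2520

2520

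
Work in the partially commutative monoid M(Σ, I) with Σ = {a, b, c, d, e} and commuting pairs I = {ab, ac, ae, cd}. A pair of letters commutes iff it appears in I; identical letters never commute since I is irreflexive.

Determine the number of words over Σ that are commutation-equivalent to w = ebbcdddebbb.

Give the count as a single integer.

piece 0:e — minimal
piece 1:b rests on {0:e}
piece 2:b rests on {1:b}
piece 3:c rests on {2:b}
piece 4:d rests on {2:b}
piece 5:d rests on {4:d}
piece 6:d rests on {5:d}
piece 7:e rests on {3:c, 6:d}
piece 8:b rests on {7:e}
piece 9:b rests on {8:b}
piece 10:b rests on {9:b}
minimal pieces: {0:e}
ways to finish when only these pieces remain (= sum over removing one remaining piece with nothing left below it):
  1 left: {10}→1
  2 left: {9,10}→1
  3 left: {8,9,10}→1
  4 left: {7,8,9,10}→1
  5 left: {3,7,8,9,10}→1  {6,7,8,9,10}→1
  6 left: {3,6,7,8,9,10}→2  {5,6,7,8,9,10}→1
  7 left: {3,5,6,7,8,9,10}→3  {4,5,6,7,8,9,10}→1
  8 left: {3,4,5,6,7,8,9,10}→4
  9 left: {2,3,4,5,6,7,8,9,10}→4
  placing 0:e first → 4 extensions

4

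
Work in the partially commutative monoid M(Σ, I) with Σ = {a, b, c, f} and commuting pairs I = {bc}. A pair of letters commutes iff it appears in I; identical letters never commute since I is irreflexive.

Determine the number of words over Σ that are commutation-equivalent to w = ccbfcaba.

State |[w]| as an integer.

3

drop 0:c onto floor
drop 1:c onto {0:c}
drop 2:b onto floor
drop 3:f onto {1:c, 2:b}
drop 4:c onto {3:f}
drop 5:a onto {4:c}
drop 6:b onto {5:a}
drop 7:a onto {6:b}
ground layer = {0:c, 2:b}
drop-orders for the pieces not yet dropped (sum over which currently-grounded one goes next):
  1 to go: {7} 1
  2 to go: {6,7} 1
  3 to go: {5,6,7} 1
  4 to go: {4,5,6,7} 1
  5 to go: {3,4,5,6,7} 1
  6 to go: {1,3,4,5,6,7} 1  {2,3,4,5,6,7} 1
  if 0:c drops first: 2 orders
  if 2:b drops first: 1 orders
heap linearizations: 3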